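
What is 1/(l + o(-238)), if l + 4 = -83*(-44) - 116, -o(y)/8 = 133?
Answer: 1/2468 ≈ 0.00040519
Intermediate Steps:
o(y) = -1064 (o(y) = -8*133 = -1064)
l = 3532 (l = -4 + (-83*(-44) - 116) = -4 + (3652 - 116) = -4 + 3536 = 3532)
1/(l + o(-238)) = 1/(3532 - 1064) = 1/2468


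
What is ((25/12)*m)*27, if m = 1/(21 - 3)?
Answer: 25/8 ≈ 3.1250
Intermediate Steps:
m = 1/18 ≈ 0.055556
((25/12)*m)*27 = ((25/12)*(1/18))*27 = (25/216)*27 = 25/8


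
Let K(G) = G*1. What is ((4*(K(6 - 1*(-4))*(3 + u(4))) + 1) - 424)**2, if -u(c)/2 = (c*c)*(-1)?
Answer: 954529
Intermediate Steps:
u(c) = 2*c**2 (u(c) = -2*c*c*(-1) = -2*c**2*(-1) = -(-2)*c**2 = 2*c**2)
K(G) = G
((4*(K(6 - 1*(-4))*(3 + u(4))) + 1) - 424)**2 = ((4*((6 - 1*(-4))*(3 + 2*4**2)) + 1) - 424)**2 = ((4*((6 + 4)*(3 + 2*16)) + 1) - 424)**2 = ((4*(10*(3 + 32)) + 1) - 424)**2 = ((4*(10*35) + 1) - 424)**2 = ((4*350 + 1) - 424)**2 = ((1400 + 1) - 424)**2 = (1401 - 424)**2 = 977**2 = 954529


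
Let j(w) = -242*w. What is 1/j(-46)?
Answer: 1/11132 ≈ 8.9831e-5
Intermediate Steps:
1/j(-46) = 1/(-242*(-46)) = 1/11132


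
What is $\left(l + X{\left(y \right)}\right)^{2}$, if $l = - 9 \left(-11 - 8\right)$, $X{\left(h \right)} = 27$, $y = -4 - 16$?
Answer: $39204$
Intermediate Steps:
$y = -20$
$l = 171$ ($l = \left(-9\right) \left(-19\right) = 171$)
$\left(l + X{\left(y \right)}\right)^{2} = \left(171 + 27\right)^{2} = 198^{2} = 39204$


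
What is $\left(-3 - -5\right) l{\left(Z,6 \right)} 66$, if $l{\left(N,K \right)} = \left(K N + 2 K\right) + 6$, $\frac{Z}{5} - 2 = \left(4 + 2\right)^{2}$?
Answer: $152856$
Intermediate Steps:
$Z = 190$ ($Z = 10 + 5 \left(4 + 2\right)^{2} = 10 + 5 \cdot 6^{2} = 10 + 5 \cdot 36 = 10 + 180 = 190$)
$l{\left(N,K \right)} = 6 + 2 K + K N$ ($l{\left(N,K \right)} = \left(2 K + K N\right) + 6 = 6 + 2 K + K N$)
$\left(-3 - -5\right) l{\left(Z,6 \right)} 66 = \left(-3 - -5\right) \left(6 + 2 \cdot 6 + 6 \cdot 190\right) 66 = \left(-3 + 5\right) \left(6 + 12 + 1140\right) 66 = 2 \cdot 1158 \cdot 66 = 2316 \cdot 66 = 152856$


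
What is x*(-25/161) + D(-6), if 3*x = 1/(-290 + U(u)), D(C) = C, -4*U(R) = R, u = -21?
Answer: -3300722/550137 ≈ -5.9998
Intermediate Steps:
U(R) = -R/4
x = -4/3417 (x = 1/(3*(-290 - ¼*(-21))) = 1/(3*(-290 + 21/4)) = 1/(3*(-1139/4)) = (⅓)*(-4/1139) = -4/3417 ≈ -0.0011706)
x*(-25/161) + D(-6) = -(-100)/(3417*161) - 6 = -4/3417*(-25/161) - 6 = 100/550137 - 6 = -3300722/550137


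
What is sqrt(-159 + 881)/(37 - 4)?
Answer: 19*sqrt(2)/33 ≈ 0.81424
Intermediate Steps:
sqrt(-159 + 881)/(37 - 4) = sqrt(722)/33 = (19*sqrt(2))/33 = 19*sqrt(2)/33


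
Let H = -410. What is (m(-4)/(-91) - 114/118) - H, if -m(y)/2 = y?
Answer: 2195631/5369 ≈ 408.95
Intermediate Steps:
m(y) = -2*y
(m(-4)/(-91) - 114/118) - H = (-2*(-4)/(-91) - 114/118) - 1*(-410) = (8*(-1/91) - 114*1/118) + 410 = (-8/91 - 57/59) + 410 = -5659/5369 + 410 = 2195631/5369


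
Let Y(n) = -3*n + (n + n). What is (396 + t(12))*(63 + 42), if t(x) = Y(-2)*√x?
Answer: 41580 + 420*√3 ≈ 42307.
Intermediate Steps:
Y(n) = -n (Y(n) = -3*n + 2*n = -n)
t(x) = 2*√x (t(x) = (-1*(-2))*√x = 2*√x)
(396 + t(12))*(63 + 42) = (396 + 2*√12)*(63 + 42) = (396 + 2*(2*√3))*105 = (396 + 4*√3)*105 = 41580 + 420*√3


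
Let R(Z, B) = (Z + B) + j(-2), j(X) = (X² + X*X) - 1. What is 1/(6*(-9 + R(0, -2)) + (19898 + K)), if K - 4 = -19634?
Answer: 1/244 ≈ 0.0040984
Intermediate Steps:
j(X) = -1 + 2*X² (j(X) = (X² + X²) - 1 = 2*X² - 1 = -1 + 2*X²)
K = -19630 (K = 4 - 19634 = -19630)
R(Z, B) = 7 + B + Z (R(Z, B) = (Z + B) + (-1 + 2*(-2)²) = (B + Z) + (-1 + 2*4) = (B + Z) + (-1 + 8) = (B + Z) + 7 = 7 + B + Z)
1/(6*(-9 + R(0, -2)) + (19898 + K)) = 1/(6*(-9 + (7 - 2 + 0)) + (19898 - 19630)) = 1/(6*(-9 + 5) + 268) = 1/(6*(-4) + 268) = 1/(-24 + 268) = 1/244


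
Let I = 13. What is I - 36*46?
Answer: -1643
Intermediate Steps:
I - 36*46 = 13 - 36*46 = 13 - 1656 = -1643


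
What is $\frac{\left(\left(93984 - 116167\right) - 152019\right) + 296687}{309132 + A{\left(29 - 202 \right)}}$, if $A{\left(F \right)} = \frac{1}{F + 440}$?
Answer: $\frac{6540699}{16507649} \approx 0.39622$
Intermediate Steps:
$A{\left(F \right)} = \frac{1}{440 + F}$
$\frac{\left(\left(93984 - 116167\right) - 152019\right) + 296687}{309132 + A{\left(29 - 202 \right)}} = \frac{\left(\left(93984 - 116167\right) - 152019\right) + 296687}{309132 + \frac{1}{440 + \left(29 - 202\right)}} = \frac{\left(-22183 - 152019\right) + 296687}{309132 + \frac{1}{440 - 173}} = \frac{-174202 + 296687}{309132 + \frac{1}{267}} = \frac{122485}{309132 + \frac{1}{267}} = \frac{122485}{\frac{82538245}{267}} = 122485 \cdot \frac{267}{82538245} = \frac{6540699}{16507649}$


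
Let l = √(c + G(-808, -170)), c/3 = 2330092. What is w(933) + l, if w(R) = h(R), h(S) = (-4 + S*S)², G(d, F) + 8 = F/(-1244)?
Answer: 757744135225 + √2704422897782/622 ≈ 7.5774e+11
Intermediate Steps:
G(d, F) = -8 - F/1244 (G(d, F) = -8 + F/(-1244) = -8 + F*(-1/1244) = -8 - F/1244)
c = 6990276 (c = 3*2330092 = 6990276)
h(S) = (-4 + S²)²
w(R) = (-4 + R²)²
l = √2704422897782/622 (l = √(6990276 + (-8 - 1/1244*(-170))) = √(6990276 + (-8 + 85/622)) = √(6990276 - 4891/622) = √(4347946781/622) = √2704422897782/622 ≈ 2643.9)
w(933) + l = (-4 + 933²)² + √2704422897782/622 = (-4 + 870489)² + √2704422897782/622 = 870485² + √2704422897782/622 = 757744135225 + √2704422897782/622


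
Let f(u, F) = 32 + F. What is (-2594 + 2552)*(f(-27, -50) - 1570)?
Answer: 66696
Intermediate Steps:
(-2594 + 2552)*(f(-27, -50) - 1570) = (-2594 + 2552)*((32 - 50) - 1570) = -42*(-18 - 1570) = -42*(-1588) = 66696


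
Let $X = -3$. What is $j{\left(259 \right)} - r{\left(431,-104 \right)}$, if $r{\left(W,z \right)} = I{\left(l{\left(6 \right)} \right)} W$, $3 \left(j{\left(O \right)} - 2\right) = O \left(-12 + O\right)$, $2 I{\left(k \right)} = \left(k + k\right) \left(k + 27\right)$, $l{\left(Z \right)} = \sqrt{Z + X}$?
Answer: $\frac{60100}{3} - 11637 \sqrt{3} \approx -122.54$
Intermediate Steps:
$l{\left(Z \right)} = \sqrt{-3 + Z}$ ($l{\left(Z \right)} = \sqrt{Z - 3} = \sqrt{-3 + Z}$)
$I{\left(k \right)} = k \left(27 + k\right)$ ($I{\left(k \right)} = \frac{\left(k + k\right) \left(k + 27\right)}{2} = \frac{2 k \left(27 + k\right)}{2} = k \left(27 + k\right)$)
$j{\left(O \right)} = 2 + \frac{O \left(-12 + O\right)}{3}$
$r{\left(W,z \right)} = W \sqrt{3} \left(27 + \sqrt{3}\right)$ ($r{\left(W,z \right)} = \sqrt{-3 + 6} \left(27 + \sqrt{-3 + 6}\right) W = \sqrt{3} \left(27 + \sqrt{3}\right) W = W \sqrt{3} \left(27 + \sqrt{3}\right)$)
$j{\left(259 \right)} - r{\left(431,-104 \right)} = \left(2 - 1036 + \frac{259^{2}}{3}\right) - 3 \cdot 431 \left(1 + 9 \sqrt{3}\right) = \left(2 - 1036 + \frac{1}{3} \cdot 67081\right) - \left(1293 + 11637 \sqrt{3}\right) = \left(2 - 1036 + \frac{67081}{3}\right) - \left(1293 + 11637 \sqrt{3}\right) = \frac{63979}{3} - \left(1293 + 11637 \sqrt{3}\right) = \frac{60100}{3} - 11637 \sqrt{3}$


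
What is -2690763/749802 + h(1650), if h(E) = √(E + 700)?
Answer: -896921/249934 + 5*√94 ≈ 44.888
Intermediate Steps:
h(E) = √(700 + E)
-2690763/749802 + h(1650) = -2690763/749802 + √(700 + 1650) = -2690763*1/749802 + √2350 = -896921/249934 + 5*√94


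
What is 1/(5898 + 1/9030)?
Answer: 9030/53258941 ≈ 0.00016955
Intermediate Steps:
1/(5898 + 1/9030) = 1/(53258941/9030) = 9030/53258941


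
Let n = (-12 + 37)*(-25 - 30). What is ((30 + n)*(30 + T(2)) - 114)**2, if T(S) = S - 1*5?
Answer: 1327072041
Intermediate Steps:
T(S) = -5 + S (T(S) = S - 5 = -5 + S)
n = -1375 (n = 25*(-55) = -1375)
((30 + n)*(30 + T(2)) - 114)**2 = ((30 - 1375)*(30 + (-5 + 2)) - 114)**2 = (-1345*(30 - 3) - 114)**2 = (-1345*27 - 114)**2 = (-36315 - 114)**2 = (-36429)**2 = 1327072041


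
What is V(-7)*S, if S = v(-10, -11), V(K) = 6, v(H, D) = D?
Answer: -66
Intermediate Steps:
S = -11
V(-7)*S = 6*(-11) = -66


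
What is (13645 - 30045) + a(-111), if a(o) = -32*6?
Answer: -16592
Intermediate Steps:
a(o) = -192
(13645 - 30045) + a(-111) = (13645 - 30045) - 192 = -16400 - 192 = -16592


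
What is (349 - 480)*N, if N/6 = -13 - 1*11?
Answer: 18864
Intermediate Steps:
N = -144 (N = 6*(-13 - 1*11) = 6*(-13 - 11) = 6*(-24) = -144)
(349 - 480)*N = (349 - 480)*(-144) = -131*(-144) = 18864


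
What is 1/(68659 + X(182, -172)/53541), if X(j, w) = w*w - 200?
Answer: 53541/3676100903 ≈ 1.4565e-5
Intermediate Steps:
X(j, w) = -200 + w**2 (X(j, w) = w**2 - 200 = -200 + w**2)
1/(68659 + X(182, -172)/53541) = 1/(68659 + (-200 + (-172)**2)/53541) = 1/(68659 + (-200 + 29584)*(1/53541)) = 1/(68659 + 29384*(1/53541)) = 1/(68659 + 29384/53541) = 1/(3676100903/53541) = 53541/3676100903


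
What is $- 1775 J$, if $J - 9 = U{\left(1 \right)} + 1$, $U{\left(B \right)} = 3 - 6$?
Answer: $-12425$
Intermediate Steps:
$U{\left(B \right)} = -3$ ($U{\left(B \right)} = 3 - 6 = -3$)
$J = 7$ ($J = 9 + \left(-3 + 1\right) = 9 - 2 = 7$)
$- 1775 J = \left(-1775\right) 7 = -12425$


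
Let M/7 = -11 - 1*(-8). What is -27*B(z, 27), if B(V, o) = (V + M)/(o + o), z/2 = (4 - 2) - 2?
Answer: 21/2 ≈ 10.500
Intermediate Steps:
z = 0 (z = 2*((4 - 2) - 2) = 2*(2 - 2) = 2*0 = 0)
M = -21 (M = 7*(-11 - 1*(-8)) = 7*(-11 + 8) = 7*(-3) = -21)
B(V, o) = (-21 + V)/(2*o) (B(V, o) = (V - 21)/(o + o) = (-21 + V)/((2*o)) = (-21 + V)*(1/(2*o)) = (-21 + V)/(2*o))
-27*B(z, 27) = -27*(-21 + 0)/(2*27) = -27*(-21)/(2*27) = -27*(-7/18) = 21/2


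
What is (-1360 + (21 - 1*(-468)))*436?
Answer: -379756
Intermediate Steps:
(-1360 + (21 - 1*(-468)))*436 = (-1360 + (21 + 468))*436 = (-1360 + 489)*436 = -871*436 = -379756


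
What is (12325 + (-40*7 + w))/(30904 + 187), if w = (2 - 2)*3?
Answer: 12045/31091 ≈ 0.38741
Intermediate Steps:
w = 0 (w = 0*3 = 0)
(12325 + (-40*7 + w))/(30904 + 187) = (12325 + (-40*7 + 0))/(30904 + 187) = (12325 + (-20*14 + 0))/31091 = (12325 + (-280 + 0))*(1/31091) = (12325 - 280)*(1/31091) = 12045*(1/31091) = 12045/31091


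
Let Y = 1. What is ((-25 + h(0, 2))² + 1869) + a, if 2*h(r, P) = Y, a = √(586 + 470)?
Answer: 9877/4 + 4*√66 ≈ 2501.7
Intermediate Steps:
a = 4*√66 (a = √1056 = 4*√66 ≈ 32.496)
h(r, P) = ½ (h(r, P) = (½)*1 = ½)
((-25 + h(0, 2))² + 1869) + a = ((-25 + ½)² + 1869) + 4*√66 = ((-49/2)² + 1869) + 4*√66 = (2401/4 + 1869) + 4*√66 = 9877/4 + 4*√66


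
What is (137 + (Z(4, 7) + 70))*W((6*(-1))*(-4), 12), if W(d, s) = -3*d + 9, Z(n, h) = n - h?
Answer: -12852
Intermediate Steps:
W(d, s) = 9 - 3*d
(137 + (Z(4, 7) + 70))*W((6*(-1))*(-4), 12) = (137 + ((4 - 1*7) + 70))*(9 - 3*6*(-1)*(-4)) = (137 + ((4 - 7) + 70))*(9 - (-18)*(-4)) = (137 + (-3 + 70))*(9 - 3*24) = (137 + 67)*(9 - 72) = 204*(-63) = -12852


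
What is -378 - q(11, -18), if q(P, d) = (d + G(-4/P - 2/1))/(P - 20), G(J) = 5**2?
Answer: -3395/9 ≈ -377.22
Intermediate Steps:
G(J) = 25
q(P, d) = (25 + d)/(-20 + P) (q(P, d) = (d + 25)/(P - 20) = (25 + d)/(-20 + P))
-378 - q(11, -18) = -378 - (25 - 18)/(-20 + 11) = -378 - 7/(-9) = -378 - (-1)*7/9 = -378 - 1*(-7/9) = -378 + 7/9 = -3395/9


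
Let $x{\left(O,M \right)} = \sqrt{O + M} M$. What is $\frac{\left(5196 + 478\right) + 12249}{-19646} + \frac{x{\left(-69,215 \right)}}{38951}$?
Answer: $- \frac{17923}{19646} + \frac{215 \sqrt{146}}{38951} \approx -0.8456$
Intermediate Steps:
$x{\left(O,M \right)} = M \sqrt{M + O}$ ($x{\left(O,M \right)} = \sqrt{M + O} M = M \sqrt{M + O}$)
$\frac{\left(5196 + 478\right) + 12249}{-19646} + \frac{x{\left(-69,215 \right)}}{38951} = \frac{\left(5196 + 478\right) + 12249}{-19646} + \frac{215 \sqrt{215 - 69}}{38951} = \left(5674 + 12249\right) \left(- \frac{1}{19646}\right) + 215 \sqrt{146} \cdot \frac{1}{38951} = 17923 \left(- \frac{1}{19646}\right) + \frac{215 \sqrt{146}}{38951} = - \frac{17923}{19646} + \frac{215 \sqrt{146}}{38951}$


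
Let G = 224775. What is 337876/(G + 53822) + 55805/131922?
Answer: 5465489387/3341188494 ≈ 1.6358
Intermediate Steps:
337876/(G + 53822) + 55805/131922 = 337876/(224775 + 53822) + 55805/131922 = 337876/278597 + 55805*(1/131922) = 337876*(1/278597) + 55805/131922 = 30716/25327 + 55805/131922 = 5465489387/3341188494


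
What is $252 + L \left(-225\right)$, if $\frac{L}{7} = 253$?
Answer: $-398223$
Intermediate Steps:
$L = 1771$ ($L = 7 \cdot 253 = 1771$)
$252 + L \left(-225\right) = 252 + 1771 \left(-225\right) = 252 - 398475 = -398223$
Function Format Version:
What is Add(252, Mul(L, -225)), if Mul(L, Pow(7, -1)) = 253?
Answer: -398223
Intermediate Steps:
L = 1771 (L = Mul(7, 253) = 1771)
Add(252, Mul(L, -225)) = Add(252, Mul(1771, -225)) = Add(252, -398475) = -398223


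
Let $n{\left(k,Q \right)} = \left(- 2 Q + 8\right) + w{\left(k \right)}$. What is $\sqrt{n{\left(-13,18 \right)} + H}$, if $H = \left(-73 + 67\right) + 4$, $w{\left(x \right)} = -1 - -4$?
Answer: $3 i \sqrt{3} \approx 5.1962 i$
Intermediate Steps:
$w{\left(x \right)} = 3$ ($w{\left(x \right)} = -1 + 4 = 3$)
$H = -2$ ($H = -6 + 4 = -2$)
$n{\left(k,Q \right)} = 11 - 2 Q$ ($n{\left(k,Q \right)} = \left(- 2 Q + 8\right) + 3 = \left(8 - 2 Q\right) + 3 = 11 - 2 Q$)
$\sqrt{n{\left(-13,18 \right)} + H} = \sqrt{\left(11 - 36\right) - 2} = \sqrt{-25 - 2} = \sqrt{-27} = 3 i \sqrt{3}$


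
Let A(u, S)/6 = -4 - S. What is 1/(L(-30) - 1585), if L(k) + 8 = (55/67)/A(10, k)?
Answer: -10452/16649981 ≈ -0.00062775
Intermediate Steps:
A(u, S) = -24 - 6*S (A(u, S) = 6*(-4 - S) = -24 - 6*S)
L(k) = -8 + 55/(67*(-24 - 6*k)) (L(k) = -8 + (55/67)/(-24 - 6*k) = -8 + (55*(1/67))/(-24 - 6*k) = -8 + 55/(67*(-24 - 6*k)))
1/(L(-30) - 1585) = 1/((-12919 - 3216*(-30))/(402*(4 - 30)) - 1585) = 1/((1/402)*(-12919 + 96480)/(-26) - 1585) = 1/((1/402)*(-1/26)*83561 - 1585) = 1/(-83561/10452 - 1585) = 1/(-16649981/10452) = -10452/16649981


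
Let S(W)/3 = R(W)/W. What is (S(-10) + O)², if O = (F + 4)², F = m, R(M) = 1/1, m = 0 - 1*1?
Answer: 7569/100 ≈ 75.690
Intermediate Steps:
m = -1 (m = 0 - 1 = -1)
R(M) = 1
F = -1
S(W) = 3/W (S(W) = 3*(1/W) = 3/W)
O = 9 (O = (-1 + 4)² = 3² = 9)
(S(-10) + O)² = (3/(-10) + 9)² = (3*(-⅒) + 9)² = (-3/10 + 9)² = (87/10)² = 7569/100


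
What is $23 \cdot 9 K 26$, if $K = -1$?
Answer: $-5382$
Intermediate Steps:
$23 \cdot 9 K 26 = 23 \cdot 9 \left(-1\right) 26 = 23 \left(-9\right) 26 = \left(-207\right) 26 = -5382$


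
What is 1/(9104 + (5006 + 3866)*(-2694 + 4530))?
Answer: 1/16298096 ≈ 6.1357e-8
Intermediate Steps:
1/(9104 + (5006 + 3866)*(-2694 + 4530)) = 1/(9104 + 8872*1836) = 1/(9104 + 16288992) = 1/16298096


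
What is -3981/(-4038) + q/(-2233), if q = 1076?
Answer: 1514895/3005618 ≈ 0.50402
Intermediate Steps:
-3981/(-4038) + q/(-2233) = -3981/(-4038) + 1076/(-2233) = -3981*(-1/4038) + 1076*(-1/2233) = 1327/1346 - 1076/2233 = 1514895/3005618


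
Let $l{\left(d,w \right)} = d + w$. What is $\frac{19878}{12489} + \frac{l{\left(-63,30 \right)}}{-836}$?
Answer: $\frac{516065}{316388} \approx 1.6311$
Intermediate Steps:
$\frac{19878}{12489} + \frac{l{\left(-63,30 \right)}}{-836} = \frac{19878}{12489} + \frac{-63 + 30}{-836} = 19878 \cdot \frac{1}{12489} - - \frac{3}{76} = \frac{6626}{4163} + \frac{3}{76} = \frac{516065}{316388}$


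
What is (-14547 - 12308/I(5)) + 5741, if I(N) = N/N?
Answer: -21114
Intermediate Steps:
I(N) = 1
(-14547 - 12308/I(5)) + 5741 = (-14547 - 12308/1) + 5741 = (-14547 - 12308*1) + 5741 = (-14547 - 12308) + 5741 = -26855 + 5741 = -21114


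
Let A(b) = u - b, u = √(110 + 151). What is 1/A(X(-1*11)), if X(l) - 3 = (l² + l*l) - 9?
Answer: -236/55435 - 3*√29/55435 ≈ -0.0045487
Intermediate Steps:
u = 3*√29 (u = √261 = 3*√29 ≈ 16.155)
X(l) = -6 + 2*l² (X(l) = 3 + ((l² + l*l) - 9) = 3 + ((l² + l²) - 9) = 3 + (2*l² - 9) = 3 + (-9 + 2*l²) = -6 + 2*l²)
A(b) = -b + 3*√29 (A(b) = 3*√29 - b = -b + 3*√29)
1/A(X(-1*11)) = 1/(-(-6 + 2*(-1*11)²) + 3*√29) = 1/(-(-6 + 2*(-11)²) + 3*√29) = 1/(-(-6 + 2*121) + 3*√29) = 1/(-(-6 + 242) + 3*√29) = 1/(-1*236 + 3*√29) = 1/(-236 + 3*√29)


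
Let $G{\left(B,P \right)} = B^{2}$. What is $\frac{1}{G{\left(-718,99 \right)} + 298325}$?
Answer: $\frac{1}{813849} \approx 1.2287 \cdot 10^{-6}$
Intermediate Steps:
$\frac{1}{G{\left(-718,99 \right)} + 298325} = \frac{1}{\left(-718\right)^{2} + 298325} = \frac{1}{515524 + 298325} = \frac{1}{813849}$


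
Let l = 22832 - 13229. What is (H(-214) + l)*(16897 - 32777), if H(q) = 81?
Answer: -153781920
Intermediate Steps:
l = 9603
(H(-214) + l)*(16897 - 32777) = (81 + 9603)*(16897 - 32777) = 9684*(-15880) = -153781920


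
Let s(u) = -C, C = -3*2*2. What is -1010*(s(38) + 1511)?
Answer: -1538230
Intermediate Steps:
C = -12 (C = -6*2 = -12)
s(u) = 12 (s(u) = -1*(-12) = 12)
-1010*(s(38) + 1511) = -1010*(12 + 1511) = -1010*1523 = -1538230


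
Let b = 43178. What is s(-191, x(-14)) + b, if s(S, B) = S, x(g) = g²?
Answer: 42987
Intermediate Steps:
s(-191, x(-14)) + b = -191 + 43178 = 42987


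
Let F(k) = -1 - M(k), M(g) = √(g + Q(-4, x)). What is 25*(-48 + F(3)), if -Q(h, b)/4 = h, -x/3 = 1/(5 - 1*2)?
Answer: -1225 - 25*√19 ≈ -1334.0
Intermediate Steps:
x = -1 (x = -3/(5 - 1*2) = -3/(5 - 2) = -3/3 = -3*⅓ = -1)
Q(h, b) = -4*h
M(g) = √(16 + g) (M(g) = √(g - 4*(-4)) = √(g + 16) = √(16 + g))
F(k) = -1 - √(16 + k)
25*(-48 + F(3)) = 25*(-48 + (-1 - √(16 + 3))) = 25*(-48 + (-1 - √19)) = 25*(-49 - √19) = -1225 - 25*√19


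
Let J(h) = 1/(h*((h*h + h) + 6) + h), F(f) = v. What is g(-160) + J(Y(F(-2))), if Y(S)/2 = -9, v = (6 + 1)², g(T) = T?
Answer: -901441/5634 ≈ -160.00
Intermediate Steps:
v = 49 (v = 7² = 49)
F(f) = 49
Y(S) = -18 (Y(S) = 2*(-9) = -18)
J(h) = 1/(h + h*(6 + h + h²)) (J(h) = 1/(h*((h² + h) + 6) + h) = 1/(h*((h + h²) + 6) + h) = 1/(h*(6 + h + h²) + h) = 1/(h + h*(6 + h + h²)))
g(-160) + J(Y(F(-2))) = -160 + 1/((-18)*(7 - 18 + (-18)²)) = -160 - 1/(18*(7 - 18 + 324)) = -160 - 1/18/313 = -160 - 1/18*1/313 = -160 - 1/5634 = -901441/5634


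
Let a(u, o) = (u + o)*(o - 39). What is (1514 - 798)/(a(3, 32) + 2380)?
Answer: 716/2135 ≈ 0.33536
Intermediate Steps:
a(u, o) = (-39 + o)*(o + u) (a(u, o) = (o + u)*(-39 + o) = (-39 + o)*(o + u))
(1514 - 798)/(a(3, 32) + 2380) = (1514 - 798)/((32² - 39*32 - 39*3 + 32*3) + 2380) = 716/((1024 - 1248 - 117 + 96) + 2380) = 716/(-245 + 2380) = 716/2135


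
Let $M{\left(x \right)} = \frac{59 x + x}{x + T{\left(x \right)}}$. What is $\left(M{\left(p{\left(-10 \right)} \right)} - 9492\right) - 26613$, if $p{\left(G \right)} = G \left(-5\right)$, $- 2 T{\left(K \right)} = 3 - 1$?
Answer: $- \frac{1766145}{49} \approx -36044.0$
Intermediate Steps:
$T{\left(K \right)} = -1$ ($T{\left(K \right)} = - \frac{3 - 1}{2} = \left(- \frac{1}{2}\right) 2 = -1$)
$p{\left(G \right)} = - 5 G$
$M{\left(x \right)} = \frac{60 x}{-1 + x}$ ($M{\left(x \right)} = \frac{59 x + x}{x - 1} = \frac{60 x}{-1 + x}$)
$\left(M{\left(p{\left(-10 \right)} \right)} - 9492\right) - 26613 = \left(\frac{60 \left(\left(-5\right) \left(-10\right)\right)}{-1 - -50} - 9492\right) - 26613 = \left(60 \cdot 50 \frac{1}{-1 + 50} - 9492\right) - 26613 = \left(60 \cdot 50 \cdot \frac{1}{49} - 9492\right) - 26613 = \left(\frac{3000}{49} - 9492\right) - 26613 = - \frac{462108}{49} - 26613 = - \frac{1766145}{49}$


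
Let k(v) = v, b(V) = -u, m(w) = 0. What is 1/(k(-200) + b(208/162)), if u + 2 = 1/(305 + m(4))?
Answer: -305/60391 ≈ -0.0050504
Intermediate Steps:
u = -609/305 (u = -2 + 1/(305 + 0) = -2 + 1/305 = -609/305 ≈ -1.9967)
b(V) = 609/305 (b(V) = -1*(-609/305) = 609/305)
1/(k(-200) + b(208/162)) = 1/(-200 + 609/305) = 1/(-60391/305) = -305/60391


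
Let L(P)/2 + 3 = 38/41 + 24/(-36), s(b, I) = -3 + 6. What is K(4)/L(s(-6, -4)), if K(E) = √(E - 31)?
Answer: -369*I*√3/674 ≈ -0.94826*I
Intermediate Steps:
K(E) = √(-31 + E)
s(b, I) = 3
L(P) = -674/123 (L(P) = -6 + 2*(38/41 + 24/(-36)) = -6 + 2*(38*(1/41) + 24*(-1/36)) = -6 + 2*(38/41 - ⅔) = -6 + 2*(32/123) = -6 + 64/123 = -674/123)
K(4)/L(s(-6, -4)) = √(-31 + 4)/(-674/123) = √(-27)*(-123/674) = (3*I*√3)*(-123/674) = -369*I*√3/674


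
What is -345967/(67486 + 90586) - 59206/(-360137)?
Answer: -115236706647/56927575864 ≈ -2.0243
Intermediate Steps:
-345967/(67486 + 90586) - 59206/(-360137) = -345967/158072 - 59206*(-1/360137) = -345967*1/158072 + 59206/360137 = -345967/158072 + 59206/360137 = -115236706647/56927575864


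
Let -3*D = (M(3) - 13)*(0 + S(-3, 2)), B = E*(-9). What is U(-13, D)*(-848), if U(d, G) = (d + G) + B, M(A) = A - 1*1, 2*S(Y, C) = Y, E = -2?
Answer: 424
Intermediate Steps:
S(Y, C) = Y/2
M(A) = -1 + A (M(A) = A - 1 = -1 + A)
B = 18 (B = -2*(-9) = 18)
D = -11/2 (D = -((-1 + 3) - 13)*(0 + (½)*(-3))/3 = -(2 - 13)*(0 - 3/2)/3 = -(-11)*(-3)/(3*2) = -⅓*33/2 = -11/2 ≈ -5.5000)
U(d, G) = 18 + G + d (U(d, G) = (d + G) + 18 = (G + d) + 18 = 18 + G + d)
U(-13, D)*(-848) = (18 - 11/2 - 13)*(-848) = -½*(-848) = 424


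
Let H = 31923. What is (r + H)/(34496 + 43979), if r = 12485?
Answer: 44408/78475 ≈ 0.56589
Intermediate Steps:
(r + H)/(34496 + 43979) = (12485 + 31923)/(34496 + 43979) = 44408/78475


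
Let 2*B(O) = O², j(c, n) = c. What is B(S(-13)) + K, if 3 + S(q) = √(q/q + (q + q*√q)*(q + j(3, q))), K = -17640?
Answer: -17640 + (3 - √(131 + 130*I*√13))²/2 ≈ -17623.0 + 194.35*I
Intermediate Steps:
S(q) = -3 + √(1 + (3 + q)*(q + q^(3/2))) (S(q) = -3 + √(q/q + (q + q*√q)*(q + 3)) = -3 + √(1 + (q + q^(3/2))*(3 + q)) = -3 + √(1 + (3 + q)*(q + q^(3/2))))
B(O) = O²/2
B(S(-13)) + K = (-3 + √(1 + (-13)² + (-13)^(5/2) + 3*(-13) + 3*(-13)^(3/2)))²/2 - 17640 = (-3 + √(1 + 169 + 169*I*√13 - 39 + 3*(-13*I*√13)))²/2 - 17640 = (-3 + √(1 + 169 + 169*I*√13 - 39 - 39*I*√13))²/2 - 17640 = (-3 + √(131 + 130*I*√13))²/2 - 17640 = -17640 + (-3 + √(131 + 130*I*√13))²/2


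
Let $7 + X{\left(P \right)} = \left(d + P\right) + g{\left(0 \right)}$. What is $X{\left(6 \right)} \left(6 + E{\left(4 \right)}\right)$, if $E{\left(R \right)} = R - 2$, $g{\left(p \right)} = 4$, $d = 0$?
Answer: $24$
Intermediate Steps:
$X{\left(P \right)} = -3 + P$ ($X{\left(P \right)} = -7 + \left(\left(0 + P\right) + 4\right) = -7 + \left(P + 4\right) = -7 + \left(4 + P\right) = -3 + P$)
$E{\left(R \right)} = -2 + R$ ($E{\left(R \right)} = R - 2 = -2 + R$)
$X{\left(6 \right)} \left(6 + E{\left(4 \right)}\right) = \left(-3 + 6\right) \left(6 + \left(-2 + 4\right)\right) = 3 \left(6 + 2\right) = 3 \cdot 8 = 24$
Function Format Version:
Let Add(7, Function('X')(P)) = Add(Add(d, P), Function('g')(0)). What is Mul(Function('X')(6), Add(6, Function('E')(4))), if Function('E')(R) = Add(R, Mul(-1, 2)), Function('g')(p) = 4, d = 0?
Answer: 24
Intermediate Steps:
Function('X')(P) = Add(-3, P) (Function('X')(P) = Add(-7, Add(Add(0, P), 4)) = Add(-7, Add(P, 4)) = Add(-7, Add(4, P)) = Add(-3, P))
Function('E')(R) = Add(-2, R) (Function('E')(R) = Add(R, -2) = Add(-2, R))
Mul(Function('X')(6), Add(6, Function('E')(4))) = Mul(Add(-3, 6), Add(6, Add(-2, 4))) = Mul(3, Add(6, 2)) = Mul(3, 8) = 24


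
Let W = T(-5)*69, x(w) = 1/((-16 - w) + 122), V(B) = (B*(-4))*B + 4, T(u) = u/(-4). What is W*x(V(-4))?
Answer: 345/664 ≈ 0.51958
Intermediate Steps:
T(u) = -u/4 (T(u) = u*(-¼) = -u/4)
V(B) = 4 - 4*B² (V(B) = (-4*B)*B + 4 = -4*B² + 4 = 4 - 4*B²)
x(w) = 1/(106 - w)
W = 345/4 (W = -¼*(-5)*69 = (5/4)*69 = 345/4 ≈ 86.250)
W*x(V(-4)) = 345*(-1/(-106 + (4 - 4*(-4)²)))/4 = 345*(-1/(-106 + (4 - 4*16)))/4 = 345*(-1/(-106 + (4 - 64)))/4 = 345*(-1/(-106 - 60))/4 = 345*(-1/(-166))/4 = 345*(-1*(-1/166))/4 = (345/4)*(1/166) = 345/664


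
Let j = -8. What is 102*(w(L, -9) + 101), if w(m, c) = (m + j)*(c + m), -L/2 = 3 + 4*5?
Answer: 313242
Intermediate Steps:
L = -46 (L = -2*(3 + 4*5) = -2*(3 + 20) = -2*23 = -46)
w(m, c) = (-8 + m)*(c + m) (w(m, c) = (m - 8)*(c + m) = (-8 + m)*(c + m))
102*(w(L, -9) + 101) = 102*(((-46)**2 - 8*(-9) - 8*(-46) - 9*(-46)) + 101) = 102*((2116 + 72 + 368 + 414) + 101) = 102*(2970 + 101) = 102*3071 = 313242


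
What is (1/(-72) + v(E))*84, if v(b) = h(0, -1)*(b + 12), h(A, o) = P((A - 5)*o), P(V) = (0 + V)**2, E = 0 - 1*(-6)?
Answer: 226793/6 ≈ 37799.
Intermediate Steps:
E = 6 (E = 0 + 6 = 6)
P(V) = V**2
h(A, o) = o**2*(-5 + A)**2 (h(A, o) = ((A - 5)*o)**2 = ((-5 + A)*o)**2 = (o*(-5 + A))**2 = o**2*(-5 + A)**2)
v(b) = 300 + 25*b (v(b) = ((-1)**2*(-5 + 0)**2)*(b + 12) = (1*(-5)**2)*(12 + b) = (1*25)*(12 + b) = 25*(12 + b) = 300 + 25*b)
(1/(-72) + v(E))*84 = (1/(-72) + (300 + 25*6))*84 = (-1/72 + (300 + 150))*84 = (-1/72 + 450)*84 = (32399/72)*84 = 226793/6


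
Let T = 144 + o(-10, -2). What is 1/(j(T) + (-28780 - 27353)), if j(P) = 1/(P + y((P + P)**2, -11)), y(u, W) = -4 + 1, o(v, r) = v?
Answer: -131/7353422 ≈ -1.7815e-5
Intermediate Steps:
T = 134 (T = 144 - 10 = 134)
y(u, W) = -3
j(P) = 1/(-3 + P) (j(P) = 1/(P - 3) = 1/(-3 + P))
1/(j(T) + (-28780 - 27353)) = 1/(1/(-3 + 134) + (-28780 - 27353)) = 1/(1/131 - 56133) = 1/(-7353422/131) = -131/7353422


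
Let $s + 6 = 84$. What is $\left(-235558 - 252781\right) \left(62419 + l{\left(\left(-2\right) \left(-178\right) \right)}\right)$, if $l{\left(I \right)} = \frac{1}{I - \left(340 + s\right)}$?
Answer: $- \frac{1889860698203}{62} \approx -3.0482 \cdot 10^{10}$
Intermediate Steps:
$s = 78$ ($s = -6 + 84 = 78$)
$l{\left(I \right)} = \frac{1}{-418 + I}$ ($l{\left(I \right)} = \frac{1}{I - 418} = \frac{1}{-418 + I}$)
$\left(-235558 - 252781\right) \left(62419 + l{\left(\left(-2\right) \left(-178\right) \right)}\right) = \left(-235558 - 252781\right) \left(62419 + \frac{1}{-418 - -356}\right) = - 488339 \left(62419 + \frac{1}{-418 + 356}\right) = - 488339 \left(62419 + \frac{1}{-62}\right) = - 488339 \left(62419 - \frac{1}{62}\right) = \left(-488339\right) \frac{3869977}{62} = - \frac{1889860698203}{62}$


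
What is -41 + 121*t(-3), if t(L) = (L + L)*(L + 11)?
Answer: -5849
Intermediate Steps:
t(L) = 2*L*(11 + L) (t(L) = (2*L)*(11 + L) = 2*L*(11 + L))
-41 + 121*t(-3) = -41 + 121*(2*(-3)*(11 - 3)) = -41 + 121*(2*(-3)*8) = -41 + 121*(-48) = -41 - 5808 = -5849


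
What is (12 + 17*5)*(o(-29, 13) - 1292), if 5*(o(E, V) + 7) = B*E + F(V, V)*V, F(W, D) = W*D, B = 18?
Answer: -93508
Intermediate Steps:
F(W, D) = D*W
o(E, V) = -7 + V**3/5 + 18*E/5 (o(E, V) = -7 + (18*E + (V*V)*V)/5 = -7 + (18*E + V**2*V)/5 = -7 + (18*E + V**3)/5 = -7 + (V**3 + 18*E)/5 = -7 + (V**3/5 + 18*E/5) = -7 + V**3/5 + 18*E/5)
(12 + 17*5)*(o(-29, 13) - 1292) = (12 + 17*5)*((-7 + (1/5)*13**3 + (18/5)*(-29)) - 1292) = (12 + 85)*((-7 + (1/5)*2197 - 522/5) - 1292) = 97*((-7 + 2197/5 - 522/5) - 1292) = 97*(328 - 1292) = 97*(-964) = -93508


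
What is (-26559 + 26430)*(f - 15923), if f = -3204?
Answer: 2467383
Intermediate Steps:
(-26559 + 26430)*(f - 15923) = (-26559 + 26430)*(-3204 - 15923) = -129*(-19127) = 2467383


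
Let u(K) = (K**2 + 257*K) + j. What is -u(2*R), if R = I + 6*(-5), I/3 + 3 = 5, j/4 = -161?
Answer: 10676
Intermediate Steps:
j = -644 (j = 4*(-161) = -644)
I = 6 (I = -9 + 3*5 = -9 + 15 = 6)
R = -24 (R = 6 + 6*(-5) = 6 - 30 = -24)
u(K) = -644 + K**2 + 257*K (u(K) = (K**2 + 257*K) - 644 = -644 + K**2 + 257*K)
-u(2*R) = -(-644 + (2*(-24))**2 + 257*(2*(-24))) = -(-644 + (-48)**2 + 257*(-48)) = -(-644 + 2304 - 12336) = -1*(-10676) = 10676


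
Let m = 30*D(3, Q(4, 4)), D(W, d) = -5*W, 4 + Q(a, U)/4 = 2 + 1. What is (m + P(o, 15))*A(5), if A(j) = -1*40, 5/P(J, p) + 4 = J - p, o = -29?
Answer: 108025/6 ≈ 18004.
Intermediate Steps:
P(J, p) = 5/(-4 + J - p) (P(J, p) = 5/(-4 + (J - p)) = 5/(-4 + J - p))
A(j) = -40
Q(a, U) = -4 (Q(a, U) = -16 + 4*(2 + 1) = -16 + 4*3 = -16 + 12 = -4)
m = -450 (m = 30*(-5*3) = 30*(-15) = -450)
(m + P(o, 15))*A(5) = (-450 - 5/(4 + 15 - 1*(-29)))*(-40) = (-450 - 5/(4 + 15 + 29))*(-40) = (-450 - 5/48)*(-40) = -21605/48*(-40) = 108025/6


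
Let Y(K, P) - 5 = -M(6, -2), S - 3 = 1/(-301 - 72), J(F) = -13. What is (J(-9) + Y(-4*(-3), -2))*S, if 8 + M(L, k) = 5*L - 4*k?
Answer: -42484/373 ≈ -113.90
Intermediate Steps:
M(L, k) = -8 - 4*k + 5*L (M(L, k) = -8 + (5*L - 4*k) = -8 + (-4*k + 5*L) = -8 - 4*k + 5*L)
S = 1118/373 (S = 3 + 1/(-301 - 72) = 3 + 1/(-373) = 3 - 1/373 = 1118/373 ≈ 2.9973)
Y(K, P) = -25 (Y(K, P) = 5 - (-8 - 4*(-2) + 5*6) = 5 - (-8 + 8 + 30) = 5 - 1*30 = 5 - 30 = -25)
(J(-9) + Y(-4*(-3), -2))*S = (-13 - 25)*(1118/373) = -38*1118/373 = -42484/373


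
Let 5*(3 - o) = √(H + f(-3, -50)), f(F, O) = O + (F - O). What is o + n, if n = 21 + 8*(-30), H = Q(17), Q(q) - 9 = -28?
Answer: -216 - I*√22/5 ≈ -216.0 - 0.93808*I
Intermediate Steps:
Q(q) = -19 (Q(q) = 9 - 28 = -19)
f(F, O) = F
H = -19
n = -219 (n = 21 - 240 = -219)
o = 3 - I*√22/5 (o = 3 - √(-19 - 3)/5 = 3 - I*√22/5 ≈ 3.0 - 0.93808*I)
o + n = (3 - I*√22/5) - 219 = -216 - I*√22/5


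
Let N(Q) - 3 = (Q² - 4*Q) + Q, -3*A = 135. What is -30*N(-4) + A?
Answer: -975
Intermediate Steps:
A = -45 (A = -⅓*135 = -45)
N(Q) = 3 + Q² - 3*Q (N(Q) = 3 + ((Q² - 4*Q) + Q) = 3 + (Q² - 3*Q) = 3 + Q² - 3*Q)
-30*N(-4) + A = -30*(3 + (-4)² - 3*(-4)) - 45 = -30*(3 + 16 + 12) - 45 = -30*31 - 45 = -930 - 45 = -975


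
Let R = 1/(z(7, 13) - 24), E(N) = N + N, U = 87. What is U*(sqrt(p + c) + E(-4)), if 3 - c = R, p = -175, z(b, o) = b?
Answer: -696 + 87*I*sqrt(49691)/17 ≈ -696.0 + 1140.8*I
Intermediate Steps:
E(N) = 2*N
R = -1/17 (R = 1/(7 - 24) = 1/(-17) = -1/17 ≈ -0.058824)
c = 52/17 (c = 3 - 1*(-1/17) = 3 + 1/17 = 52/17 ≈ 3.0588)
U*(sqrt(p + c) + E(-4)) = 87*(sqrt(-175 + 52/17) + 2*(-4)) = 87*(sqrt(-2923/17) - 8) = 87*(I*sqrt(49691)/17 - 8) = 87*(-8 + I*sqrt(49691)/17) = -696 + 87*I*sqrt(49691)/17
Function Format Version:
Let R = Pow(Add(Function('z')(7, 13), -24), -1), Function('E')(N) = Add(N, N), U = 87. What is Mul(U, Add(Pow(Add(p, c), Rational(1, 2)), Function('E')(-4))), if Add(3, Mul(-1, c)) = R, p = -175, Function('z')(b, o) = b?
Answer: Add(-696, Mul(Rational(87, 17), I, Pow(49691, Rational(1, 2)))) ≈ Add(-696.00, Mul(1140.8, I))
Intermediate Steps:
Function('E')(N) = Mul(2, N)
R = Rational(-1, 17) (R = Pow(Add(7, -24), -1) = Pow(-17, -1) = Rational(-1, 17) ≈ -0.058824)
c = Rational(52, 17) (c = Add(3, Mul(-1, Rational(-1, 17))) = Add(3, Rational(1, 17)) = Rational(52, 17) ≈ 3.0588)
Mul(U, Add(Pow(Add(p, c), Rational(1, 2)), Function('E')(-4))) = Mul(87, Add(Pow(Add(-175, Rational(52, 17)), Rational(1, 2)), Mul(2, -4))) = Mul(87, Add(Pow(Rational(-2923, 17), Rational(1, 2)), -8)) = Mul(87, Add(Mul(Rational(1, 17), I, Pow(49691, Rational(1, 2))), -8)) = Mul(87, Add(-8, Mul(Rational(1, 17), I, Pow(49691, Rational(1, 2))))) = Add(-696, Mul(Rational(87, 17), I, Pow(49691, Rational(1, 2))))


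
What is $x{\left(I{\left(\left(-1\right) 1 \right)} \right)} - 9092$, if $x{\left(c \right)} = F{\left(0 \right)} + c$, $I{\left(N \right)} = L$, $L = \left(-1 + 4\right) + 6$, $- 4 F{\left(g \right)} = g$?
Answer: $-9083$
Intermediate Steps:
$F{\left(g \right)} = - \frac{g}{4}$
$L = 9$ ($L = 3 + 6 = 9$)
$I{\left(N \right)} = 9$
$x{\left(c \right)} = c$ ($x{\left(c \right)} = \left(- \frac{1}{4}\right) 0 + c = 0 + c = c$)
$x{\left(I{\left(\left(-1\right) 1 \right)} \right)} - 9092 = 9 - 9092 = -9083$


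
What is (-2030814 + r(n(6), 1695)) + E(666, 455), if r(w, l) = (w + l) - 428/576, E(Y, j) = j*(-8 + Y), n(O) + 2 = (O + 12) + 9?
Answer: -249077483/144 ≈ -1.7297e+6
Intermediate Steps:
n(O) = 19 + O (n(O) = -2 + ((O + 12) + 9) = -2 + ((12 + O) + 9) = -2 + (21 + O) = 19 + O)
r(w, l) = -107/144 + l + w (r(w, l) = (l + w) - 428/576 = (l + w) - 1*107/144 = (l + w) - 107/144 = -107/144 + l + w)
(-2030814 + r(n(6), 1695)) + E(666, 455) = (-2030814 + (-107/144 + 1695 + (19 + 6))) + 455*(-8 + 666) = (-2030814 + (-107/144 + 1695 + 25)) + 455*658 = (-2030814 + 247573/144) + 299390 = -292189643/144 + 299390 = -249077483/144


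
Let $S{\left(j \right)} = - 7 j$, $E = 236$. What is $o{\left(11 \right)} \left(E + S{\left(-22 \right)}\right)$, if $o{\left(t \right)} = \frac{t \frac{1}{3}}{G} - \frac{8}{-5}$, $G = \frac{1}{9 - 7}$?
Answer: $3484$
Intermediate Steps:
$G = \frac{1}{2} \approx 0.5$
$o{\left(t \right)} = \frac{8}{5} + \frac{2 t}{3}$ ($o{\left(t \right)} = \frac{t}{3} \frac{1}{\frac{1}{2}} - \frac{8}{-5} = t \frac{1}{3} \cdot 2 - - \frac{8}{5} = \frac{t}{3} \cdot 2 + \frac{8}{5} = \frac{2 t}{3} + \frac{8}{5} = \frac{8}{5} + \frac{2 t}{3}$)
$o{\left(11 \right)} \left(E + S{\left(-22 \right)}\right) = \left(\frac{8}{5} + \frac{2}{3} \cdot 11\right) \left(236 - -154\right) = \left(\frac{8}{5} + \frac{22}{3}\right) \left(236 + 154\right) = \frac{134}{15} \cdot 390 = 3484$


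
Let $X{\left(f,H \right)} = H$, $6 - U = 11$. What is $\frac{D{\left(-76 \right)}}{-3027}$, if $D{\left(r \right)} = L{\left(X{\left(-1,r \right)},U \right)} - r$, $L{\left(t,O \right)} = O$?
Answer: $- \frac{71}{3027} \approx -0.023456$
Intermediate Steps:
$U = -5$ ($U = 6 - 11 = -5$)
$D{\left(r \right)} = -5 - r$
$\frac{D{\left(-76 \right)}}{-3027} = \frac{-5 - -76}{-3027} = \left(-5 + 76\right) \left(- \frac{1}{3027}\right) = 71 \left(- \frac{1}{3027}\right) = - \frac{71}{3027}$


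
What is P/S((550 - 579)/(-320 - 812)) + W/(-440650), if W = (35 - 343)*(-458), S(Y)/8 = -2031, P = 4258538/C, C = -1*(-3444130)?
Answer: -56398925692579/176134805795400 ≈ -0.32020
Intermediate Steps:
C = 3444130
P = 2129269/1722065 (P = 4258538/3444130 = 4258538*(1/3444130) = 2129269/1722065 ≈ 1.2365)
S(Y) = -16248 (S(Y) = 8*(-2031) = -16248)
W = 141064 (W = -308*(-458) = 141064)
P/S((550 - 579)/(-320 - 812)) + W/(-440650) = (2129269/1722065)/(-16248) + 141064/(-440650) = (2129269/1722065)*(-1/16248) + 141064*(-1/440650) = -2129269/27980112120 - 10076/31475 = -56398925692579/176134805795400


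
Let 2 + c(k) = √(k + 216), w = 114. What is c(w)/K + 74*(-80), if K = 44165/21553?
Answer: -261499906/44165 + 21553*√330/44165 ≈ -5912.1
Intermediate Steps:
c(k) = -2 + √(216 + k) (c(k) = -2 + √(k + 216) = -2 + √(216 + k))
K = 44165/21553 (K = 44165*(1/21553) = 44165/21553 ≈ 2.0491)
c(w)/K + 74*(-80) = (-2 + √(216 + 114))/(44165/21553) + 74*(-80) = (-2 + √330)*(21553/44165) - 5920 = (-43106/44165 + 21553*√330/44165) - 5920 = -261499906/44165 + 21553*√330/44165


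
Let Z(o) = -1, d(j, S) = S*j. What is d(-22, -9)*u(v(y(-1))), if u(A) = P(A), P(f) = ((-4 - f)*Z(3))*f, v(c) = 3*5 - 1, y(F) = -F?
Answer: 49896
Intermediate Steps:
v(c) = 14 (v(c) = 15 - 1 = 14)
P(f) = f*(4 + f) (P(f) = ((-4 - f)*(-1))*f = (4 + f)*f = f*(4 + f))
u(A) = A*(4 + A)
d(-22, -9)*u(v(y(-1))) = (-9*(-22))*(14*(4 + 14)) = 198*(14*18) = 198*252 = 49896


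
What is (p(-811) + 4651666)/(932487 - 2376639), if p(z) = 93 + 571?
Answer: -2326165/722076 ≈ -3.2215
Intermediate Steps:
p(z) = 664
(p(-811) + 4651666)/(932487 - 2376639) = (664 + 4651666)/(932487 - 2376639) = 4652330/(-1444152) = 4652330*(-1/1444152) = -2326165/722076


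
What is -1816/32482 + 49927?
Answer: 810863499/16241 ≈ 49927.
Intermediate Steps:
-1816/32482 + 49927 = -1816*1/32482 + 49927 = -908/16241 + 49927 = 810863499/16241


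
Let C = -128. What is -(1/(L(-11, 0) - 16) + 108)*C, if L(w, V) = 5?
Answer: 151936/11 ≈ 13812.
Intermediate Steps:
-(1/(L(-11, 0) - 16) + 108)*C = -(1/(5 - 16) + 108)*(-128) = -(1/(-11) + 108)*(-128) = -(-1/11 + 108)*(-128) = -1187*(-128)/11 = -1*(-151936/11) = 151936/11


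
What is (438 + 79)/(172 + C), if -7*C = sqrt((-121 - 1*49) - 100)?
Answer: 2178638/724943 + 10857*I*sqrt(30)/1449886 ≈ 3.0053 + 0.041014*I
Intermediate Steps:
C = -3*I*sqrt(30)/7 (C = -sqrt((-121 - 1*49) - 100)/7 = -sqrt((-121 - 49) - 100)/7 = -sqrt(-170 - 100)/7 = -3*I*sqrt(30)/7 ≈ -2.3474*I)
(438 + 79)/(172 + C) = (438 + 79)/(172 - 3*I*sqrt(30)/7) = 517/(172 - 3*I*sqrt(30)/7)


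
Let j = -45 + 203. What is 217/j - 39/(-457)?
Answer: 105331/72206 ≈ 1.4588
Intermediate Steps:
j = 158
217/j - 39/(-457) = 217/158 - 39/(-457) = 217*(1/158) - 39*(-1/457) = 217/158 + 39/457 = 105331/72206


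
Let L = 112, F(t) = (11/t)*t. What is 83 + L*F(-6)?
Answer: 1315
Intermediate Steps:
F(t) = 11
83 + L*F(-6) = 83 + 112*11 = 83 + 1232 = 1315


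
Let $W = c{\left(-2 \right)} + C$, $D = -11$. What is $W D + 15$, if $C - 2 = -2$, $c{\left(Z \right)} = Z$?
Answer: $37$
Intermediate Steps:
$C = 0$ ($C = 2 - 2 = 0$)
$W = -2$ ($W = -2 + 0 = -2$)
$W D + 15 = \left(-2\right) \left(-11\right) + 15 = 22 + 15 = 37$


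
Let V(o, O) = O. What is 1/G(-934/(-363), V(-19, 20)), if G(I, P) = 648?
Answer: 1/648 ≈ 0.0015432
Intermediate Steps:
1/G(-934/(-363), V(-19, 20)) = 1/648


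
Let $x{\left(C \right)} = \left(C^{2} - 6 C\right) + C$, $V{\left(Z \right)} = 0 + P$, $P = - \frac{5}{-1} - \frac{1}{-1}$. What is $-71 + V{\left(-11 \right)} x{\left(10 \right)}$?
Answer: $229$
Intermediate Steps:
$P = 6$ ($P = \left(-5\right) \left(-1\right) - -1 = 5 + 1 = 6$)
$V{\left(Z \right)} = 6$ ($V{\left(Z \right)} = 0 + 6 = 6$)
$x{\left(C \right)} = C^{2} - 5 C$
$-71 + V{\left(-11 \right)} x{\left(10 \right)} = -71 + 6 \cdot 10 \left(-5 + 10\right) = -71 + 6 \cdot 10 \cdot 5 = -71 + 6 \cdot 50 = -71 + 300 = 229$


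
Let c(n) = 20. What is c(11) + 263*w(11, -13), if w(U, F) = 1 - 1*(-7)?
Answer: 2124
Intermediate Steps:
w(U, F) = 8 (w(U, F) = 1 + 7 = 8)
c(11) + 263*w(11, -13) = 20 + 263*8 = 20 + 2104 = 2124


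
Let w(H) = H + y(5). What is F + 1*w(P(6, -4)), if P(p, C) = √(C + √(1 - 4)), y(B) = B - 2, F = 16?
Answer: 19 + √(-4 + I*√3) ≈ 19.424 + 2.0444*I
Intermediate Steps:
y(B) = -2 + B
P(p, C) = √(C + I*√3) (P(p, C) = √(C + √(-3)) = √(C + I*√3))
w(H) = 3 + H (w(H) = H + (-2 + 5) = H + 3 = 3 + H)
F + 1*w(P(6, -4)) = 16 + 1*(3 + √(-4 + I*√3)) = 16 + (3 + √(-4 + I*√3)) = 19 + √(-4 + I*√3)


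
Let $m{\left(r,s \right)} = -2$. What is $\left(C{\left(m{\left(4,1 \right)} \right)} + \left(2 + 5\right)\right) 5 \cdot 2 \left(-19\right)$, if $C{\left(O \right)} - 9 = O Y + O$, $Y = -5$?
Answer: $-4560$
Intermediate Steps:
$C{\left(O \right)} = 9 - 4 O$ ($C{\left(O \right)} = 9 + \left(O \left(-5\right) + O\right) = 9 + \left(- 5 O + O\right) = 9 - 4 O$)
$\left(C{\left(m{\left(4,1 \right)} \right)} + \left(2 + 5\right)\right) 5 \cdot 2 \left(-19\right) = \left(\left(9 - -8\right) + \left(2 + 5\right)\right) 5 \cdot 2 \left(-19\right) = \left(\left(9 + 8\right) + 7\right) 5 \cdot 2 \left(-19\right) = \left(17 + 7\right) 5 \cdot 2 \left(-19\right) = 24 \cdot 5 \cdot 2 \left(-19\right) = 120 \cdot 2 \left(-19\right) = 240 \left(-19\right) = -4560$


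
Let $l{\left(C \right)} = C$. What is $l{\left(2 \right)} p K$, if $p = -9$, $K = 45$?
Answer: $-810$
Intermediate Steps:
$l{\left(2 \right)} p K = 2 \left(-9\right) 45 = \left(-18\right) 45 = -810$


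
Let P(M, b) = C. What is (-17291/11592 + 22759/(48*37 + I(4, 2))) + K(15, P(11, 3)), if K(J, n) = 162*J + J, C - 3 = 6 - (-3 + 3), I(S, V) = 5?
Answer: 50710912697/20645352 ≈ 2456.3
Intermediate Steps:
C = 9 (C = 3 + (6 - (-3 + 3)) = 3 + (6 - 1*0) = 3 + (6 + 0) = 3 + 6 = 9)
P(M, b) = 9
K(J, n) = 163*J
(-17291/11592 + 22759/(48*37 + I(4, 2))) + K(15, P(11, 3)) = (-17291/11592 + 22759/(48*37 + 5)) + 163*15 = (-17291*1/11592 + 22759/(1776 + 5)) + 2445 = (-17291/11592 + 22759/1781) + 2445 = 233027057/20645352 + 2445 = 50710912697/20645352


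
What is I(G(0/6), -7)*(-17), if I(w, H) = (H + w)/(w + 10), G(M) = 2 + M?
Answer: 85/12 ≈ 7.0833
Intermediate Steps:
I(w, H) = (H + w)/(10 + w)
I(G(0/6), -7)*(-17) = ((-7 + (2 + 0/6))/(10 + (2 + 0/6)))*(-17) = ((-7 + (2 + 0*(⅙)))/(10 + (2 + 0*(⅙))))*(-17) = ((-7 + (2 + 0))/(10 + (2 + 0)))*(-17) = ((-7 + 2)/(10 + 2))*(-17) = (-5/12)*(-17) = ((1/12)*(-5))*(-17) = -5/12*(-17) = 85/12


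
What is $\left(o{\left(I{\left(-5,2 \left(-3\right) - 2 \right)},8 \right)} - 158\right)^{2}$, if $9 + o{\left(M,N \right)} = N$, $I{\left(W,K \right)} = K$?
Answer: $25281$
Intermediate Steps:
$o{\left(M,N \right)} = -9 + N$
$\left(o{\left(I{\left(-5,2 \left(-3\right) - 2 \right)},8 \right)} - 158\right)^{2} = \left(\left(-9 + 8\right) - 158\right)^{2} = \left(-1 - 158\right)^{2} = \left(-159\right)^{2} = 25281$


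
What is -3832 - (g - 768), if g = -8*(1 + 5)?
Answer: -3016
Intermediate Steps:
g = -48 (g = -8*6 = -48)
-3832 - (g - 768) = -3832 - (-48 - 768) = -3832 - 1*(-816) = -3832 + 816 = -3016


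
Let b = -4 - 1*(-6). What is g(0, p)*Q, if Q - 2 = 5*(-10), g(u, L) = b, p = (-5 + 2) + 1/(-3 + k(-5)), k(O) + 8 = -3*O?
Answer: -96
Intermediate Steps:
k(O) = -8 - 3*O
b = 2 (b = -4 + 6 = 2)
p = -11/4 (p = (-5 + 2) + 1/(-3 + (-8 - 3*(-5))) = -3 + 1/(-3 + (-8 + 15)) = -3 + 1/(-3 + 7) = -3 + 1/4 = -3 + ¼ = -11/4 ≈ -2.7500)
g(u, L) = 2
Q = -48 (Q = 2 + 5*(-10) = 2 - 50 = -48)
g(0, p)*Q = 2*(-48) = -96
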